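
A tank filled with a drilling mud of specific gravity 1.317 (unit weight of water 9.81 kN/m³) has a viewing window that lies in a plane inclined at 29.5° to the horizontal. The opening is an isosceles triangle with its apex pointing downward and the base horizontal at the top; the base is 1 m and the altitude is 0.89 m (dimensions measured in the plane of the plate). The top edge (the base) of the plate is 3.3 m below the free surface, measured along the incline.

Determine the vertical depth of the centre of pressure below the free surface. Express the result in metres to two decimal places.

γ = 1.317 × 9.81 = 12.91977 kN/m³.
Let θ = 29.5° be the plate's angle to the horizontal; measure y along the incline from where the plane meets the free surface. Vertical depth h = y·sinθ with sinθ = 0.492424.
With the apex down, the centroid sits h/3 = 0.89/3 = 0.296667 m below the base (the top edge), so y_c = 3.3 + 0.296667 = 3.59667 m and h_c = 3.59667 × 0.492424 = 1.77109 m.
A = ½ × 1 × 0.89 = 0.445 m².
Resultant F = γ·h_c·A = 12.91977 × 1.77109 × 0.445 = 10.1825 kN.
I_c = b·h³/36 = 1 × 0.89³/36 = 0.0195825 m⁴.
Centre of pressure: y_p = y_c + I_c/(y_c·A) = 3.59667 + 0.0195825/(3.59667 × 0.445) = 3.59667 + 0.0122351 = 3.60891 m along the plane.
Vertically, h_p = y_p·sinθ = 3.60891 × 0.492424 = 1.77711 m.

h_p = 1.78 m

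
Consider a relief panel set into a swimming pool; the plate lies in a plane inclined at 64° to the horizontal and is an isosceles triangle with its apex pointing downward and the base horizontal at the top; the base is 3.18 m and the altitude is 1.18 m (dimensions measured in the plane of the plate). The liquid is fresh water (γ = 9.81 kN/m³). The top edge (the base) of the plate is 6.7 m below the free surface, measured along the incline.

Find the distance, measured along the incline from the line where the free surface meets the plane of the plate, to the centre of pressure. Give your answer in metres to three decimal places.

y_p = 7.104 m

γ = 9.81 kN/m³.
Let θ = 64° be the plate's angle to the horizontal; measure y along the incline from where the plane meets the free surface. Vertical depth h = y·sinθ with sinθ = 0.898794.
With the apex down, the centroid sits h/3 = 1.18/3 = 0.393333 m below the base (the top edge), so y_c = 6.7 + 0.393333 = 7.09333 m and h_c = 7.09333 × 0.898794 = 6.37544 m.
A = ½ × 3.18 × 1.18 = 1.8762 m².
Resultant F = γ·h_c·A = 9.81 × 6.37544 × 1.8762 = 117.343 kN.
I_c = b·h³/36 = 3.18 × 1.18³/36 = 0.145134 m⁴.
Centre of pressure: y_p = y_c + I_c/(y_c·A) = 7.09333 + 0.145134/(7.09333 × 1.8762) = 7.09333 + 0.0109054 = 7.10424 m along the plane.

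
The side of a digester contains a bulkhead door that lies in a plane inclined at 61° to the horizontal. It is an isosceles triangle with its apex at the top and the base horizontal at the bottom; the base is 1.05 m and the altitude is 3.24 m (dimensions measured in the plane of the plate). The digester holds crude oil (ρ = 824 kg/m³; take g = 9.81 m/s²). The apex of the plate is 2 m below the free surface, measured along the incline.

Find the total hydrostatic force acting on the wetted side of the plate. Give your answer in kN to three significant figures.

γ = ρg = 824 × 9.81 / 1000 = 8.08344 kN/m³.
Let θ = 61° be the plate's angle to the horizontal; measure y along the incline from where the plane meets the free surface. Vertical depth h = y·sinθ with sinθ = 0.874620.
With the apex up, the centroid sits 2h/3 = 2 × 3.24/3 = 2.16 m below the apex, so y_c = 2 + 2.16 = 4.16 m and h_c = 4.16 × 0.874620 = 3.63842 m.
A = ½ × 1.05 × 3.24 = 1.701 m².
Resultant F = γ·h_c·A = 8.08344 × 3.63842 × 1.701 = 50.028 kN.

F ≈ 50.0 kN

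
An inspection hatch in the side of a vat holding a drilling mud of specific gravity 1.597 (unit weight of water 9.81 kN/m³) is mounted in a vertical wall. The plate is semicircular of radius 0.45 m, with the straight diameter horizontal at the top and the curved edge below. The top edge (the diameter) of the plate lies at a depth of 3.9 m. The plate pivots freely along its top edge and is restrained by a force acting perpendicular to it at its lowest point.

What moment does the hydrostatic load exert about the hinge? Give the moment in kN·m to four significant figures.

γ = 1.597 × 9.81 = 15.66657 kN/m³.
The centroid of a semicircle lies 4r/(3π) = 0.190986 m from the diameter, here below the top edge, so the centroid depth is h_c = 3.9 + 0.190986 = 4.09099 m.
A = πr²/2 = π × 0.45²/2 = 0.318086 m².
Resultant F = γ·h_c·A = 15.66657 × 4.09099 × 0.318086 = 20.3867 kN.
I_c = (π/8 − 8/(9π))·r⁴ = 0.109757 × 0.45⁴ = 0.00450072 m⁴.
Centre of pressure: y_p = y_c + I_c/(y_c·A) = 4.09099 + 0.00450072/(4.09099 × 0.318086) = 4.09099 + 0.00345867 = 4.09445 m along the plane.
The resultant acts 0.190986 + 0.00345867 = 0.194445 m (along the plate) below the hinge at the top edge, so the moment about the hinge is M = F × 0.194445 = 20.3867 × 0.194445 = 3.96409 kN·m.

M ≈ 3.964 kN·m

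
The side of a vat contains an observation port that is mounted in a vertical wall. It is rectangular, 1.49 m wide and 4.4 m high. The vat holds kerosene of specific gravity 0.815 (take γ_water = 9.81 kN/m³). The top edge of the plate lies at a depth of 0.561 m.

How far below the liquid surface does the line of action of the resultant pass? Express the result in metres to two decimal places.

γ = 0.815 × 9.81 = 7.99515 kN/m³.
The centroid lies 4.4/2 = 2.2 m below the top edge, so the centroid depth is h_c = 0.561 + 2.2 = 2.761 m.
A = 1.49 × 4.4 = 6.556 m².
Resultant F = γ·h_c·A = 7.99515 × 2.761 × 6.556 = 144.721 kN.
I_c = b·h³/12 = 1.49 × 4.4³/12 = 10.577 m⁴.
Centre of pressure: y_p = y_c + I_c/(y_c·A) = 2.761 + 10.577/(2.761 × 6.556) = 2.761 + 0.584329 = 3.34533 m along the plane.

h_p = 3.35 m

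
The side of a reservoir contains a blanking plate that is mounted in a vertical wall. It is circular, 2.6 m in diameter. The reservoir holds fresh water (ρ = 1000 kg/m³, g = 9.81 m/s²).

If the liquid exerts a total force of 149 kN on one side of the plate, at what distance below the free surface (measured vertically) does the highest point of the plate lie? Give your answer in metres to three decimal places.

γ = ρg = 1000 × 9.81 = 9810 N/m³ = 9.81 kN/m³.
A = π(1.3)² = 5.30929 m².
From F = γ·h_c·A, the centroid depth is h_c = 149/(9.81 × 5.30929) = 2.86076 m.
The centroid is at the centre, 1.3 m below the top of the plate, so the highest point sits at h_top = 2.86076 − 1.3 = 1.56076 m below the surface.

d_top ≈ 1.561 m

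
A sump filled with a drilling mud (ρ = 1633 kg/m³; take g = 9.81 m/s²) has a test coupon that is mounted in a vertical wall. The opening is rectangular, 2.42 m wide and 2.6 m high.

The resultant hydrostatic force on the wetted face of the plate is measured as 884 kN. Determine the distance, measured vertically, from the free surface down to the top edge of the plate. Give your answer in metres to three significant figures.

γ = ρg = 1633 × 9.81 / 1000 = 16.01973 kN/m³.
A = 2.42 × 2.6 = 6.292 m².
From F = γ·h_c·A, the centroid depth is h_c = 884/(16.01973 × 6.292) = 8.77018 m.
The centroid lies 2.6/2 = 1.3 m below the top edge, so the top edge sits at h_top = 8.77018 − 1.3 = 7.47018 m below the surface.

d_top ≈ 7.47 m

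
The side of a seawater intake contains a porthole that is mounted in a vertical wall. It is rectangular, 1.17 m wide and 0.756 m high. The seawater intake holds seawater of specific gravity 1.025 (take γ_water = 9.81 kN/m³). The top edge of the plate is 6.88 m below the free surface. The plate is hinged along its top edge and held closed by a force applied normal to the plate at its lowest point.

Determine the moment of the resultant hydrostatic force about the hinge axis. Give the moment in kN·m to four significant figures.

M ≈ 24.82 kN·m

γ = 1.025 × 9.81 = 10.05525 kN/m³.
The centroid lies 0.756/2 = 0.378 m below the top edge, so the centroid depth is h_c = 6.88 + 0.378 = 7.258 m.
A = 1.17 × 0.756 = 0.88452 m².
Resultant F = γ·h_c·A = 10.05525 × 7.258 × 0.88452 = 64.5532 kN.
I_c = b·h³/12 = 1.17 × 0.756³/12 = 0.0421279 m⁴.
Centre of pressure: y_p = y_c + I_c/(y_c·A) = 7.258 + 0.0421279/(7.258 × 0.88452) = 7.258 + 0.00656214 = 7.26456 m along the plane.
The resultant acts 0.378 + 0.00656214 = 0.384562 m (along the plate) below the hinge at the top edge, so the moment about the hinge is M = F × 0.384562 = 64.5532 × 0.384562 = 24.8247 kN·m.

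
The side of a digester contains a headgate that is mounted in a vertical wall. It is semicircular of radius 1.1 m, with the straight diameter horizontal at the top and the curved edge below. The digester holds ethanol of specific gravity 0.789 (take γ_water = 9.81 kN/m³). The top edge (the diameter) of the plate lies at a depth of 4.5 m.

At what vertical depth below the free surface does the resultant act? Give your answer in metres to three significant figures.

γ = 0.789 × 9.81 = 7.74009 kN/m³.
The centroid of a semicircle lies 4r/(3π) = 0.466854 m from the diameter, here below the top edge, so the centroid depth is h_c = 4.5 + 0.466854 = 4.96685 m.
A = πr²/2 = π × 1.1²/2 = 1.90066 m².
Resultant F = γ·h_c·A = 7.74009 × 4.96685 × 1.90066 = 73.0687 kN.
I_c = (π/8 − 8/(9π))·r⁴ = 0.109757 × 1.1⁴ = 0.160695 m⁴.
Centre of pressure: y_p = y_c + I_c/(y_c·A) = 4.96685 + 0.160695/(4.96685 × 1.90066) = 4.96685 + 0.0170222 = 4.98387 m along the plane.

h_p = 4.98 m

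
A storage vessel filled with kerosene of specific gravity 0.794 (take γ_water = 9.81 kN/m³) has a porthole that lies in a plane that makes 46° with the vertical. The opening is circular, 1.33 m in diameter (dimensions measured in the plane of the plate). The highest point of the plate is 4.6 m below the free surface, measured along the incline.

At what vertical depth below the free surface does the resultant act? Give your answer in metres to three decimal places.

h_p = 3.672 m

γ = 0.794 × 9.81 = 7.78914 kN/m³.
The plate makes 46° with the vertical, i.e. θ = 90° − 46° = 44° to the horizontal. Measuring y along the incline from the free-surface line, vertical depth h = y·sinθ with sinθ = 0.694658.
The centroid is at the centre, 0.665 m below the top of the plate, so y_c = 4.6 + 0.665 = 5.265 m and h_c = 5.265 × 0.694658 = 3.65737 m.
A = π(0.665)² = 1.38929 m².
Resultant F = γ·h_c·A = 7.78914 × 3.65737 × 1.38929 = 39.5778 kN.
I_c = πr⁴/4 = π × 0.665⁴/4 = 0.153595 m⁴.
Centre of pressure: y_p = y_c + I_c/(y_c·A) = 5.265 + 0.153595/(5.265 × 1.38929) = 5.265 + 0.0209984 = 5.286 m along the plane.
Vertically, h_p = y_p·sinθ = 5.286 × 0.694658 = 3.67196 m.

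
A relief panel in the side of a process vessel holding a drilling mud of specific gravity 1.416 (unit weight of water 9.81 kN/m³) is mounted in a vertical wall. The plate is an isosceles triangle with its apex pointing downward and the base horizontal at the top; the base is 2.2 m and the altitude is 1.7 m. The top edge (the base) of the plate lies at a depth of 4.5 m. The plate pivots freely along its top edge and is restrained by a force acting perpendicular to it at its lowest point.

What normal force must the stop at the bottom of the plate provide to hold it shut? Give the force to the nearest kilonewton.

P ≈ 46 kN

γ = 1.416 × 9.81 = 13.89096 kN/m³.
With the apex down, the centroid sits h/3 = 1.7/3 = 0.566667 m below the base (the top edge), so the centroid depth is h_c = 4.5 + 0.566667 = 5.06667 m.
A = ½ × 2.2 × 1.7 = 1.87 m².
Resultant F = γ·h_c·A = 13.89096 × 5.06667 × 1.87 = 131.612 kN.
I_c = b·h³/36 = 2.2 × 1.7³/36 = 0.300239 m⁴.
Centre of pressure: y_p = y_c + I_c/(y_c·A) = 5.06667 + 0.300239/(5.06667 × 1.87) = 5.06667 + 0.0316886 = 5.09836 m along the plane.
The resultant acts 0.566667 + 0.0316886 = 0.598356 m (along the plate) below the hinge at the top edge, so the moment about the hinge is M = F × 0.598356 = 131.612 × 0.598356 = 78.7508 kN·m.
A normal force at the bottom, 1.7 m from the hinge, must supply this moment: P = 78.7508/1.7 = 46.324 kN.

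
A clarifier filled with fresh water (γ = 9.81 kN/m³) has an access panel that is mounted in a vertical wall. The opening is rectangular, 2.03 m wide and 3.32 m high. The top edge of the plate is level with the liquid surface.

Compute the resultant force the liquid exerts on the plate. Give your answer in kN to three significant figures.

F ≈ 110 kN

γ = 9.81 kN/m³.
The centroid lies 3.32/2 = 1.66 m below the top edge, so the centroid depth is h_c = 1.66 m.
A = 2.03 × 3.32 = 6.7396 m².
Resultant F = γ·h_c·A = 9.81 × 1.66 × 6.7396 = 109.752 kN.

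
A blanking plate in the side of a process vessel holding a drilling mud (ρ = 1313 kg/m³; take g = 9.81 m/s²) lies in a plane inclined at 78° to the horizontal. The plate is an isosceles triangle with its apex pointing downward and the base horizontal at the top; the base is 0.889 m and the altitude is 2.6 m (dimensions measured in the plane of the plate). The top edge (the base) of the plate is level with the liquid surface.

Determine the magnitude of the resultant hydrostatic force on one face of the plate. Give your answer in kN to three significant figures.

γ = ρg = 1313 × 9.81 / 1000 = 12.88053 kN/m³.
Let θ = 78° be the plate's angle to the horizontal; measure y along the incline from where the plane meets the free surface. Vertical depth h = y·sinθ with sinθ = 0.978148.
With the apex down, the centroid sits h/3 = 2.6/3 = 0.866667 m below the base (the top edge), so y_c = 0.866667 m and h_c = 0.866667 × 0.978148 = 0.847729 m.
A = ½ × 0.889 × 2.6 = 1.1557 m².
Resultant F = γ·h_c·A = 12.88053 × 0.847729 × 1.1557 = 12.6193 kN.

F ≈ 12.6 kN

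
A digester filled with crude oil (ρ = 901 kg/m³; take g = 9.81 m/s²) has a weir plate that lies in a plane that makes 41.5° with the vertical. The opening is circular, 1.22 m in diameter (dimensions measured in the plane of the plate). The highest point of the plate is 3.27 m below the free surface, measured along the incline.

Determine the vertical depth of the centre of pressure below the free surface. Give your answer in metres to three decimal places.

h_p = 2.924 m

γ = ρg = 901 × 9.81 / 1000 = 8.83881 kN/m³.
The plate makes 41.5° with the vertical, i.e. θ = 90° − 41.5° = 48.5° to the horizontal. Measuring y along the incline from the free-surface line, vertical depth h = y·sinθ with sinθ = 0.748956.
The centroid is at the centre, 0.61 m below the top of the plate, so y_c = 3.27 + 0.61 = 3.88 m and h_c = 3.88 × 0.748956 = 2.90595 m.
A = π(0.61)² = 1.16899 m².
Resultant F = γ·h_c·A = 8.83881 × 2.90595 × 1.16899 = 30.0257 kN.
I_c = πr⁴/4 = π × 0.61⁴/4 = 0.108745 m⁴.
Centre of pressure: y_p = y_c + I_c/(y_c·A) = 3.88 + 0.108745/(3.88 × 1.16899) = 3.88 + 0.0239755 = 3.90398 m along the plane.
Vertically, h_p = y_p·sinθ = 3.90398 × 0.748956 = 2.92391 m.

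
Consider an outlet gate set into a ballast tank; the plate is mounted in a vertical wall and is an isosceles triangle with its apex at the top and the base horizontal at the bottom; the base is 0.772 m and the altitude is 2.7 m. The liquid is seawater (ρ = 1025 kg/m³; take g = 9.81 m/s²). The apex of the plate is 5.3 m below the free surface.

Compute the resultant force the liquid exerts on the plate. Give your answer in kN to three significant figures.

F ≈ 74.4 kN

γ = ρg = 1025 × 9.81 / 1000 = 10.05525 kN/m³.
With the apex up, the centroid sits 2h/3 = 2 × 2.7/3 = 1.8 m below the apex, so the centroid depth is h_c = 5.3 + 1.8 = 7.1 m.
A = ½ × 0.772 × 2.7 = 1.0422 m².
Resultant F = γ·h_c·A = 10.05525 × 7.1 × 1.0422 = 74.405 kN.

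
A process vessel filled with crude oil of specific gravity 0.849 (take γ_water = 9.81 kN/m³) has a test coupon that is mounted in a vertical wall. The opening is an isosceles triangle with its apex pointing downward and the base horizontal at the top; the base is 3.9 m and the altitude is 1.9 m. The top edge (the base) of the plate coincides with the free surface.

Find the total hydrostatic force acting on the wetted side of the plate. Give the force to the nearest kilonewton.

γ = 0.849 × 9.81 = 8.32869 kN/m³.
With the apex down, the centroid sits h/3 = 1.9/3 = 0.633333 m below the base (the top edge), so the centroid depth is h_c = 0.633333 m.
A = ½ × 3.9 × 1.9 = 3.705 m².
Resultant F = γ·h_c·A = 8.32869 × 0.633333 × 3.705 = 19.5433 kN.

F ≈ 20 kN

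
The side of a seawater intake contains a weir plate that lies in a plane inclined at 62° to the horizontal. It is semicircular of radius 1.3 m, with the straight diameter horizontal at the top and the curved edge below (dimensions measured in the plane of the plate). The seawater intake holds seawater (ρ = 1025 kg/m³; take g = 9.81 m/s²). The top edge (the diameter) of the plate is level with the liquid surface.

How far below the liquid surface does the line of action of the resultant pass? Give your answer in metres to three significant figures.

γ = ρg = 1025 × 9.81 / 1000 = 10.05525 kN/m³.
Let θ = 62° be the plate's angle to the horizontal; measure y along the incline from where the plane meets the free surface. Vertical depth h = y·sinθ with sinθ = 0.882948.
The centroid of a semicircle lies 4r/(3π) = 0.551737 m from the diameter, here below the top edge, so y_c = 0.551737 m and h_c = 0.551737 × 0.882948 = 0.487155 m.
A = πr²/2 = π × 1.3²/2 = 2.65465 m².
Resultant F = γ·h_c·A = 10.05525 × 0.487155 × 2.65465 = 13.0037 kN.
I_c = (π/8 − 8/(9π))·r⁴ = 0.109757 × 1.3⁴ = 0.313477 m⁴.
Centre of pressure: y_p = y_c + I_c/(y_c·A) = 0.551737 + 0.313477/(0.551737 × 2.65465) = 0.551737 + 0.214026 = 0.765763 m along the plane.
Vertically, h_p = y_p·sinθ = 0.765763 × 0.882948 = 0.676129 m.

h_p = 0.676 m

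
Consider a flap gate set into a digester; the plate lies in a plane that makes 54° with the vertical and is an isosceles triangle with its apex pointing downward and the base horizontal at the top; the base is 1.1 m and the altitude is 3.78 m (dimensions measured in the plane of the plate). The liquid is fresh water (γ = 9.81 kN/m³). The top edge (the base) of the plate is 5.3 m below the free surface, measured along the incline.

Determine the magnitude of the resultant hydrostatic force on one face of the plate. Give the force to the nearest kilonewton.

F ≈ 79 kN

γ = 9.81 kN/m³.
The plate makes 54° with the vertical, i.e. θ = 90° − 54° = 36° to the horizontal. Measuring y along the incline from the free-surface line, vertical depth h = y·sinθ with sinθ = 0.587785.
With the apex down, the centroid sits h/3 = 3.78/3 = 1.26 m below the base (the top edge), so y_c = 5.3 + 1.26 = 6.56 m and h_c = 6.56 × 0.587785 = 3.85587 m.
A = ½ × 1.1 × 3.78 = 2.079 m².
Resultant F = γ·h_c·A = 9.81 × 3.85587 × 2.079 = 78.6404 kN.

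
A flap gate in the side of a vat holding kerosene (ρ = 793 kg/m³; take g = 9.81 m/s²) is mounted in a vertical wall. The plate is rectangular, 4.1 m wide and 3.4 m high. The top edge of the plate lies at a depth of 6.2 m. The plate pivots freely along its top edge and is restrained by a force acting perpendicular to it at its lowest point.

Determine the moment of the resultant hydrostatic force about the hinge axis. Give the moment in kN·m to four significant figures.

M ≈ 1561 kN·m

γ = ρg = 793 × 9.81 / 1000 = 7.77933 kN/m³.
The centroid lies 3.4/2 = 1.7 m below the top edge, so the centroid depth is h_c = 6.2 + 1.7 = 7.9 m.
A = 4.1 × 3.4 = 13.94 m².
Resultant F = γ·h_c·A = 7.77933 × 7.9 × 13.94 = 856.706 kN.
I_c = b·h³/12 = 4.1 × 3.4³/12 = 13.4289 m⁴.
Centre of pressure: y_p = y_c + I_c/(y_c·A) = 7.9 + 13.4289/(7.9 × 13.94) = 7.9 + 0.121941 = 8.02194 m along the plane.
The resultant acts 1.7 + 0.121941 = 1.82194 m (along the plate) below the hinge at the top edge, so the moment about the hinge is M = F × 1.82194 = 856.706 × 1.82194 = 1560.87 kN·m.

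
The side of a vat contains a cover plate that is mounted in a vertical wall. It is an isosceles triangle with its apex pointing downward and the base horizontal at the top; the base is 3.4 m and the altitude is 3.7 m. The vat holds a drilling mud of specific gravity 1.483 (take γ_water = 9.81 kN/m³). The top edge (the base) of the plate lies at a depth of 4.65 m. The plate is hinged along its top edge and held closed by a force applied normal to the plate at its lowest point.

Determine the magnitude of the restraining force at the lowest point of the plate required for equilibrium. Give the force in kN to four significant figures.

γ = 1.483 × 9.81 = 14.54823 kN/m³.
With the apex down, the centroid sits h/3 = 3.7/3 = 1.23333 m below the base (the top edge), so the centroid depth is h_c = 4.65 + 1.23333 = 5.88333 m.
A = ½ × 3.4 × 3.7 = 6.29 m².
Resultant F = γ·h_c·A = 14.54823 × 5.88333 × 6.29 = 538.374 kN.
I_c = b·h³/36 = 3.4 × 3.7³/36 = 4.78389 m⁴.
Centre of pressure: y_p = y_c + I_c/(y_c·A) = 5.88333 + 4.78389/(5.88333 × 6.29) = 5.88333 + 0.129273 = 6.0126 m along the plane.
The resultant acts 1.23333 + 0.129273 = 1.3626 m (along the plate) below the hinge at the top edge, so the moment about the hinge is M = F × 1.3626 = 538.374 × 1.3626 = 733.588 kN·m.
A normal force at the bottom, 3.7 m from the hinge, must supply this moment: P = 733.588/3.7 = 198.267 kN.

P ≈ 198.3 kN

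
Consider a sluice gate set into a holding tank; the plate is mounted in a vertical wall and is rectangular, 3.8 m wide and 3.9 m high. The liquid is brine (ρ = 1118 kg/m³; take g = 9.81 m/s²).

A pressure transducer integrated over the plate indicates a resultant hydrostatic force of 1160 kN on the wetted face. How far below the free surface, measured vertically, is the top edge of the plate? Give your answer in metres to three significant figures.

d_top ≈ 5.19 m

γ = ρg = 1118 × 9.81 / 1000 = 10.96758 kN/m³.
A = 3.8 × 3.9 = 14.82 m².
From F = γ·h_c·A, the centroid depth is h_c = 1160/(10.96758 × 14.82) = 7.13673 m.
The centroid lies 3.9/2 = 1.95 m below the top edge, so the top edge sits at h_top = 7.13673 − 1.95 = 5.18673 m below the surface.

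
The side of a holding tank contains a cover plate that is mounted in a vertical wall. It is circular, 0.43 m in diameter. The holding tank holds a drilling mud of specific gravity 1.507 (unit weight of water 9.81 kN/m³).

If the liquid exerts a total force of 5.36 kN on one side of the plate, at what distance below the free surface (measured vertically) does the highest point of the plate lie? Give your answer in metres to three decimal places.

d_top ≈ 2.282 m

γ = 1.507 × 9.81 = 14.78367 kN/m³.
A = π(0.215)² = 0.14522 m².
From F = γ·h_c·A, the centroid depth is h_c = 5.36/(14.78367 × 0.14522) = 2.49664 m.
The centroid is at the centre, 0.215 m below the top of the plate, so the highest point sits at h_top = 2.49664 − 0.215 = 2.28164 m below the surface.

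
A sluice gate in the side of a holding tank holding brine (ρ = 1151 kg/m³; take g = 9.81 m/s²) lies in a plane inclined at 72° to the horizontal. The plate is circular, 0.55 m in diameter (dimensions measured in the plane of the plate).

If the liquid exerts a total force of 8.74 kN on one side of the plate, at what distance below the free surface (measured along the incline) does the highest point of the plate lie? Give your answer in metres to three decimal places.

y_top ≈ 3.151 m

γ = ρg = 1151 × 9.81 / 1000 = 11.29131 kN/m³.
A = π(0.275)² = 0.237583 m².
From F = γ·h_c·A, the centroid depth is h_c = 8.74/(11.29131 × 0.237583) = 3.258 m.
Let θ = 72° be the plate's angle to the horizontal; measure y along the incline from where the plane meets the free surface. Vertical depth h = y·sinθ with sinθ = 0.951057.
Along the incline, y_c = h_c/sinθ = 3.258/0.951057 = 3.42566 m.
The centroid is at the centre, 0.275 m below the top of the plate, so the highest point sits at y_top = 3.42566 − 0.275 = 3.15066 m along the incline.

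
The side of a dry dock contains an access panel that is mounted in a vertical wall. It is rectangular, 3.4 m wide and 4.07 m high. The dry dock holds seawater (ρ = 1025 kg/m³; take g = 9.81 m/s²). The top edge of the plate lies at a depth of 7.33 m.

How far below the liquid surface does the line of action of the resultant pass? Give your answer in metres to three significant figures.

γ = ρg = 1025 × 9.81 / 1000 = 10.05525 kN/m³.
The centroid lies 4.07/2 = 2.035 m below the top edge, so the centroid depth is h_c = 7.33 + 2.035 = 9.365 m.
A = 3.4 × 4.07 = 13.838 m².
Resultant F = γ·h_c·A = 10.05525 × 9.365 × 13.838 = 1303.09 kN.
I_c = b·h³/12 = 3.4 × 4.07³/12 = 19.1021 m⁴.
Centre of pressure: y_p = y_c + I_c/(y_c·A) = 9.365 + 19.1021/(9.365 × 13.838) = 9.365 + 0.147401 = 9.5124 m along the plane.

h_p = 9.51 m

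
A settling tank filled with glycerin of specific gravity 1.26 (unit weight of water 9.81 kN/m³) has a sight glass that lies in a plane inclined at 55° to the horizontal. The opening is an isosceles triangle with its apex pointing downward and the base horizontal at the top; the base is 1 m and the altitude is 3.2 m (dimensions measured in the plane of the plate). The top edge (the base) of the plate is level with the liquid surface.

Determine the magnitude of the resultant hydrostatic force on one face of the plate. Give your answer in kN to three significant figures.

F ≈ 17.3 kN

γ = 1.26 × 9.81 = 12.3606 kN/m³.
Let θ = 55° be the plate's angle to the horizontal; measure y along the incline from where the plane meets the free surface. Vertical depth h = y·sinθ with sinθ = 0.819152.
With the apex down, the centroid sits h/3 = 3.2/3 = 1.06667 m below the base (the top edge), so y_c = 1.06667 m and h_c = 1.06667 × 0.819152 = 0.873765 m.
A = ½ × 1 × 3.2 = 1.6 m².
Resultant F = γ·h_c·A = 12.3606 × 0.873765 × 1.6 = 17.2804 kN.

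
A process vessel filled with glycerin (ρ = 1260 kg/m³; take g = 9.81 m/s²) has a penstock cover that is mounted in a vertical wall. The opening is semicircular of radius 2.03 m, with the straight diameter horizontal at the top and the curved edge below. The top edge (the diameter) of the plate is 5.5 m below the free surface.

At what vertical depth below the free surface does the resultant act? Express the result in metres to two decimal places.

h_p = 6.41 m

γ = ρg = 1260 × 9.81 / 1000 = 12.3606 kN/m³.
The centroid of a semicircle lies 4r/(3π) = 0.861559 m from the diameter, here below the top edge, so the centroid depth is h_c = 5.5 + 0.861559 = 6.36156 m.
A = πr²/2 = π × 2.03²/2 = 6.47309 m².
Resultant F = γ·h_c·A = 12.3606 × 6.36156 × 6.47309 = 508.997 kN.
I_c = (π/8 − 8/(9π))·r⁴ = 0.109757 × 2.03⁴ = 1.86387 m⁴.
Centre of pressure: y_p = y_c + I_c/(y_c·A) = 6.36156 + 1.86387/(6.36156 × 6.47309) = 6.36156 + 0.0452627 = 6.40682 m along the plane.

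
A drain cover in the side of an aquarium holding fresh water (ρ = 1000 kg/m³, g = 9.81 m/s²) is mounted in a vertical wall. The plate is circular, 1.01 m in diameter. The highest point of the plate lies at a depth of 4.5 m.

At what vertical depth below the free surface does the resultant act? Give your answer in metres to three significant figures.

h_p = 5.02 m

γ = ρg = 1000 × 9.81 = 9810 N/m³ = 9.81 kN/m³.
The centroid is at the centre, 0.505 m below the top of the plate, so the centroid depth is h_c = 4.5 + 0.505 = 5.005 m.
A = π(0.505)² = 0.801185 m².
Resultant F = γ·h_c·A = 9.81 × 5.005 × 0.801185 = 39.3374 kN.
I_c = πr⁴/4 = π × 0.505⁴/4 = 0.0510805 m⁴.
Centre of pressure: y_p = y_c + I_c/(y_c·A) = 5.005 + 0.0510805/(5.005 × 0.801185) = 5.005 + 0.0127385 = 5.01774 m along the plane.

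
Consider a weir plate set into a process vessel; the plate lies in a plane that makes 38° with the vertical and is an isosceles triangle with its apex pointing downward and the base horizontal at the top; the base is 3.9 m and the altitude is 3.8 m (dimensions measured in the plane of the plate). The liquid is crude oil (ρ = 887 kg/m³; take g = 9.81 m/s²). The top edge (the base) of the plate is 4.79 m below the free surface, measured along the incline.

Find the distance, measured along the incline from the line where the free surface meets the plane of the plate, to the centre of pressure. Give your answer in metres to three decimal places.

y_p = 6.189 m

γ = ρg = 887 × 9.81 / 1000 = 8.70147 kN/m³.
The plate makes 38° with the vertical, i.e. θ = 90° − 38° = 52° to the horizontal. Measuring y along the incline from the free-surface line, vertical depth h = y·sinθ with sinθ = 0.788011.
With the apex down, the centroid sits h/3 = 3.8/3 = 1.26667 m below the base (the top edge), so y_c = 4.79 + 1.26667 = 6.05667 m and h_c = 6.05667 × 0.788011 = 4.77272 m.
A = ½ × 3.9 × 3.8 = 7.41 m².
Resultant F = γ·h_c·A = 8.70147 × 4.77272 × 7.41 = 307.735 kN.
I_c = b·h³/36 = 3.9 × 3.8³/36 = 5.94447 m⁴.
Centre of pressure: y_p = y_c + I_c/(y_c·A) = 6.05667 + 5.94447/(6.05667 × 7.41) = 6.05667 + 0.132453 = 6.18912 m along the plane.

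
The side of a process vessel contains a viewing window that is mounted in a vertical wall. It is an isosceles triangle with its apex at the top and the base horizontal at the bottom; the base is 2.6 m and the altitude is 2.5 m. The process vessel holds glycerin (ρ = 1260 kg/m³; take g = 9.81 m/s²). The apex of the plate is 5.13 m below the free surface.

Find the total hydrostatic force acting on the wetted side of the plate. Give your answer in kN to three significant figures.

F ≈ 273 kN

γ = ρg = 1260 × 9.81 / 1000 = 12.3606 kN/m³.
With the apex up, the centroid sits 2h/3 = 2 × 2.5/3 = 1.66667 m below the apex, so the centroid depth is h_c = 5.13 + 1.66667 = 6.79667 m.
A = ½ × 2.6 × 2.5 = 3.25 m².
Resultant F = γ·h_c·A = 12.3606 × 6.79667 × 3.25 = 273.035 kN.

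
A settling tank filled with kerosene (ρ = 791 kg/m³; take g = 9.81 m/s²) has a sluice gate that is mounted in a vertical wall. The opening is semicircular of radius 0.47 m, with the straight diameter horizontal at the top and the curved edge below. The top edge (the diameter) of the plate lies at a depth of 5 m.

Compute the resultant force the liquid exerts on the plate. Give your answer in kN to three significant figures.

γ = ρg = 791 × 9.81 / 1000 = 7.75971 kN/m³.
The centroid of a semicircle lies 4r/(3π) = 0.199474 m from the diameter, here below the top edge, so the centroid depth is h_c = 5 + 0.199474 = 5.19947 m.
A = πr²/2 = π × 0.47²/2 = 0.346989 m².
Resultant F = γ·h_c·A = 7.75971 × 5.19947 × 0.346989 = 13.9997 kN.

F ≈ 14.0 kN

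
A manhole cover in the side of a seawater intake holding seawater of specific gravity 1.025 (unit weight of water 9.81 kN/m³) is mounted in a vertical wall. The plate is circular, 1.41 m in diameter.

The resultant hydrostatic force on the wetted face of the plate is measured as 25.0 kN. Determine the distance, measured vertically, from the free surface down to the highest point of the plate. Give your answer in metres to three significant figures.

γ = 1.025 × 9.81 = 10.05525 kN/m³.
A = π(0.705)² = 1.56145 m².
From F = γ·h_c·A, the centroid depth is h_c = 25.0/(10.05525 × 1.56145) = 1.59228 m.
The centroid is at the centre, 0.705 m below the top of the plate, so the highest point sits at h_top = 1.59228 − 0.705 = 0.88728 m below the surface.

d_top ≈ 0.887 m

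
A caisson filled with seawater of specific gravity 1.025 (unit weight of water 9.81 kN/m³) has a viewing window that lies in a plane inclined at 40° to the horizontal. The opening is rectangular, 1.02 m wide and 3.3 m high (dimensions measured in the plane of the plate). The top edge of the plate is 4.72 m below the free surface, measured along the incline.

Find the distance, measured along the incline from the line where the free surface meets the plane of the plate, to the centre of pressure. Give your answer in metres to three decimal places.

y_p = 6.512 m

γ = 1.025 × 9.81 = 10.05525 kN/m³.
Let θ = 40° be the plate's angle to the horizontal; measure y along the incline from where the plane meets the free surface. Vertical depth h = y·sinθ with sinθ = 0.642788.
The centroid lies 3.3/2 = 1.65 m below the top edge, so y_c = 4.72 + 1.65 = 6.37 m and h_c = 6.37 × 0.642788 = 4.09456 m.
A = 1.02 × 3.3 = 3.366 m².
Resultant F = γ·h_c·A = 10.05525 × 4.09456 × 3.366 = 138.584 kN.
I_c = b·h³/12 = 1.02 × 3.3³/12 = 3.05465 m⁴.
Centre of pressure: y_p = y_c + I_c/(y_c·A) = 6.37 + 3.05465/(6.37 × 3.366) = 6.37 + 0.142465 = 6.51246 m along the plane.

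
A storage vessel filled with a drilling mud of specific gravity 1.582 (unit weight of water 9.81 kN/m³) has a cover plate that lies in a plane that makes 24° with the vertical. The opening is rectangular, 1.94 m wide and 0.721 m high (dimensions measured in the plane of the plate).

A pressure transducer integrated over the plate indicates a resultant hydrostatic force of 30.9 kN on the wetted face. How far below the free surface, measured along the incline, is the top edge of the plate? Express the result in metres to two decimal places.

y_top ≈ 1.20 m

γ = 1.582 × 9.81 = 15.51942 kN/m³.
A = 1.94 × 0.721 = 1.39874 m².
From F = γ·h_c·A, the centroid depth is h_c = 30.9/(15.51942 × 1.39874) = 1.42346 m.
The plate makes 24° with the vertical, i.e. θ = 90° − 24° = 66° to the horizontal. Measuring y along the incline from the free-surface line, vertical depth h = y·sinθ with sinθ = 0.913545.
Along the incline, y_c = h_c/sinθ = 1.42346/0.913545 = 1.55817 m.
The centroid lies 0.721/2 = 0.3605 m below the top edge, so the top edge sits at y_top = 1.55817 − 0.3605 = 1.19767 m along the incline.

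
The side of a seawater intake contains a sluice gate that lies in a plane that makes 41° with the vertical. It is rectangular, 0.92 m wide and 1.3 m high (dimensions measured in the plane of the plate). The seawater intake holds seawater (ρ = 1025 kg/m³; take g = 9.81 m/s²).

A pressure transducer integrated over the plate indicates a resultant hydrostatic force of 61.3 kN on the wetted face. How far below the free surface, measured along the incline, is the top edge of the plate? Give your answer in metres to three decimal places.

y_top ≈ 6.104 m

γ = ρg = 1025 × 9.81 / 1000 = 10.05525 kN/m³.
A = 0.92 × 1.3 = 1.196 m².
From F = γ·h_c·A, the centroid depth is h_c = 61.3/(10.05525 × 1.196) = 5.09726 m.
The plate makes 41° with the vertical, i.e. θ = 90° − 41° = 49° to the horizontal. Measuring y along the incline from the free-surface line, vertical depth h = y·sinθ with sinθ = 0.754710.
Along the incline, y_c = h_c/sinθ = 5.09726/0.754710 = 6.75393 m.
The centroid lies 1.3/2 = 0.65 m below the top edge, so the top edge sits at y_top = 6.75393 − 0.65 = 6.10393 m along the incline.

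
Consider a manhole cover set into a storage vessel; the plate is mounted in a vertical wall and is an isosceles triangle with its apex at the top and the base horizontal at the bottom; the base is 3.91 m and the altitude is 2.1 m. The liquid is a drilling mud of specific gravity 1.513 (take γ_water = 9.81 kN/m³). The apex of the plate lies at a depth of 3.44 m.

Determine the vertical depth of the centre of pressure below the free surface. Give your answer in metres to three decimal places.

γ = 1.513 × 9.81 = 14.84253 kN/m³.
With the apex up, the centroid sits 2h/3 = 2 × 2.1/3 = 1.4 m below the apex, so the centroid depth is h_c = 3.44 + 1.4 = 4.84 m.
A = ½ × 3.91 × 2.1 = 4.1055 m².
Resultant F = γ·h_c·A = 14.84253 × 4.84 × 4.1055 = 294.93 kN.
I_c = b·h³/36 = 3.91 × 2.1³/36 = 1.00585 m⁴.
Centre of pressure: y_p = y_c + I_c/(y_c·A) = 4.84 + 1.00585/(4.84 × 4.1055) = 4.84 + 0.05062 = 4.89062 m along the plane.

h_p = 4.891 m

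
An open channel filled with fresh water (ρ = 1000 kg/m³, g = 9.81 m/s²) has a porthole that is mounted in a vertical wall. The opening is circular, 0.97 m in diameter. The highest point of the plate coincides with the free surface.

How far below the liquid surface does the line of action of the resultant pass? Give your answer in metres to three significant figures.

h_p = 0.606 m

γ = ρg = 1000 × 9.81 = 9810 N/m³ = 9.81 kN/m³.
The centroid is at the centre, 0.485 m below the top of the plate, so the centroid depth is h_c = 0.485 m.
A = π(0.485)² = 0.738981 m².
Resultant F = γ·h_c·A = 9.81 × 0.485 × 0.738981 = 3.51596 kN.
I_c = πr⁴/4 = π × 0.485⁴/4 = 0.0434567 m⁴.
Centre of pressure: y_p = y_c + I_c/(y_c·A) = 0.485 + 0.0434567/(0.485 × 0.738981) = 0.485 + 0.12125 = 0.60625 m along the plane.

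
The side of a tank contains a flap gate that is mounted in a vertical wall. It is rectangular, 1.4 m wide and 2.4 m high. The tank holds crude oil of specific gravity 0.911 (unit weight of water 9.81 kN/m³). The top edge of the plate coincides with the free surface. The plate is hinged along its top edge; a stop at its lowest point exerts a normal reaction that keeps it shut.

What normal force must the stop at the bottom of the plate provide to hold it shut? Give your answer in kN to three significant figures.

P ≈ 24.0 kN

γ = 0.911 × 9.81 = 8.93691 kN/m³.
The centroid lies 2.4/2 = 1.2 m below the top edge, so the centroid depth is h_c = 1.2 m.
A = 1.4 × 2.4 = 3.36 m².
Resultant F = γ·h_c·A = 8.93691 × 1.2 × 3.36 = 36.0336 kN.
I_c = b·h³/12 = 1.4 × 2.4³/12 = 1.6128 m⁴.
Centre of pressure: y_p = y_c + I_c/(y_c·A) = 1.2 + 1.6128/(1.2 × 3.36) = 1.2 + 0.4 = 1.6 m along the plane.
The resultant acts 1.2 + 0.4 = 1.6 m (along the plate) below the hinge at the top edge, so the moment about the hinge is M = F × 1.6 = 36.0336 × 1.6 = 57.6538 kN·m.
A normal force at the bottom, 2.4 m from the hinge, must supply this moment: P = 57.6538/2.4 = 24.0224 kN.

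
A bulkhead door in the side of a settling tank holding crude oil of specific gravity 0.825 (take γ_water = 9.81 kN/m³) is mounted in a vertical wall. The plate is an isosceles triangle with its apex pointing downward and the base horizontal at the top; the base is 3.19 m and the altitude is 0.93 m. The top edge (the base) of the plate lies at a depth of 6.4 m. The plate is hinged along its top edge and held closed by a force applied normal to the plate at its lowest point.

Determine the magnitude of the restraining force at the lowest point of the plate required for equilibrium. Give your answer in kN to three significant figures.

P ≈ 27.5 kN

γ = 0.825 × 9.81 = 8.09325 kN/m³.
With the apex down, the centroid sits h/3 = 0.93/3 = 0.31 m below the base (the top edge), so the centroid depth is h_c = 6.4 + 0.31 = 6.71 m.
A = ½ × 3.19 × 0.93 = 1.48335 m².
Resultant F = γ·h_c·A = 8.09325 × 6.71 × 1.48335 = 80.5544 kN.
I_c = b·h³/36 = 3.19 × 0.93³/36 = 0.071275 m⁴.
Centre of pressure: y_p = y_c + I_c/(y_c·A) = 6.71 + 0.071275/(6.71 × 1.48335) = 6.71 + 0.00716096 = 6.71716 m along the plane.
The resultant acts 0.31 + 0.00716096 = 0.317161 m (along the plate) below the hinge at the top edge, so the moment about the hinge is M = F × 0.317161 = 80.5544 × 0.317161 = 25.5487 kN·m.
A normal force at the bottom, 0.93 m from the hinge, must supply this moment: P = 25.5487/0.93 = 27.4717 kN.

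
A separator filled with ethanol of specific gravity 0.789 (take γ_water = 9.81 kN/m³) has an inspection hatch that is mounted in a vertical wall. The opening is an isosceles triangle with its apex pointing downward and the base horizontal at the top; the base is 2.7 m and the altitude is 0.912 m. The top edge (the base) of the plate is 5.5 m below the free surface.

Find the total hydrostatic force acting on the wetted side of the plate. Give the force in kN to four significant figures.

γ = 0.789 × 9.81 = 7.74009 kN/m³.
With the apex down, the centroid sits h/3 = 0.912/3 = 0.304 m below the base (the top edge), so the centroid depth is h_c = 5.5 + 0.304 = 5.804 m.
A = ½ × 2.7 × 0.912 = 1.2312 m².
Resultant F = γ·h_c·A = 7.74009 × 5.804 × 1.2312 = 55.3098 kN.

F ≈ 55.31 kN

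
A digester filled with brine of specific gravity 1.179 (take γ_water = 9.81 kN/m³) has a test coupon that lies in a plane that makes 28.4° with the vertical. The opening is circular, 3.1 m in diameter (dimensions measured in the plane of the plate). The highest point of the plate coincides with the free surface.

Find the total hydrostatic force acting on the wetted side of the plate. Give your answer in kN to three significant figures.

F ≈ 119 kN

γ = 1.179 × 9.81 = 11.56599 kN/m³.
The plate makes 28.4° with the vertical, i.e. θ = 90° − 28.4° = 61.6° to the horizontal. Measuring y along the incline from the free-surface line, vertical depth h = y·sinθ with sinθ = 0.879649.
The centroid is at the centre, 1.55 m below the top of the plate, so y_c = 1.55 m and h_c = 1.55 × 0.879649 = 1.36346 m.
A = π(1.55)² = 7.54768 m².
Resultant F = γ·h_c·A = 11.56599 × 1.36346 × 7.54768 = 119.025 kN.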